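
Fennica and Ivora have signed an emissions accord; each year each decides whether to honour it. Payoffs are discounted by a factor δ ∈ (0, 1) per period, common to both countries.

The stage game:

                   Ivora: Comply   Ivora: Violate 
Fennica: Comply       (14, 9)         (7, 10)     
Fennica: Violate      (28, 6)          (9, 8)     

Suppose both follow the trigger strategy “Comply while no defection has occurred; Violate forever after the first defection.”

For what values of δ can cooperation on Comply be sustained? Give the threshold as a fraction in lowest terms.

14/19

Fennica: cooperation gives 14 each period; deviation gives 28 once then 9 forever.
  14/(1−δ) ≥ 28 + 9δ/(1−δ) ⇒ δ ≥ 14/19.
Ivora: cooperation gives 9 each period; deviation gives 10 once then 8 forever.
  δ ≥ 1/2.
Both must hold, so the binding constraint is Fennica's: δ ≥ 14/19.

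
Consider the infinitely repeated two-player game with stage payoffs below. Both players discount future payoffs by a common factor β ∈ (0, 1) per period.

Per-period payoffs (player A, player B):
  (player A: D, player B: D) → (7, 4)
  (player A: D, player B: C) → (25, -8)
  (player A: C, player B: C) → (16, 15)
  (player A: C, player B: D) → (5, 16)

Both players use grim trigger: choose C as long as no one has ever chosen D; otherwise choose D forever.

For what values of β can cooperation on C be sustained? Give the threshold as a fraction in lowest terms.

1/2

player A's threshold: (25−16)/(25−7) = 1/2.
player B's threshold: (16−15)/(16−4) = 1/12.
1/2 > 1/12, so player A binds and β* = 1/2.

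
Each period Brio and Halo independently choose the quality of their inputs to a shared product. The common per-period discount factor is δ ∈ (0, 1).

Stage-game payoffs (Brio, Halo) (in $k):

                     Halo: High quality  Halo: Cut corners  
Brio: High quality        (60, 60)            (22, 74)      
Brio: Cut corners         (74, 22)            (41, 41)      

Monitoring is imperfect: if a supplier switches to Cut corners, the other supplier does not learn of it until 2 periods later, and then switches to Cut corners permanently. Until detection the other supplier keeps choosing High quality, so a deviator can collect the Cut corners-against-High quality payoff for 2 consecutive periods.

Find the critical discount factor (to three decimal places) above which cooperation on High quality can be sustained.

0.651

A deviator earns 74 for 2 periods, then 41 forever; cooperating earns 60 forever. Multiplying the IC by (1−δ):
60 ≥ 74(1−δ^2) + 41δ^2, so 33·δ^2 ≥ 14 and δ^2 ≥ 14/33.
δ ≥ (14/33)^(1/2) ≈ 0.651.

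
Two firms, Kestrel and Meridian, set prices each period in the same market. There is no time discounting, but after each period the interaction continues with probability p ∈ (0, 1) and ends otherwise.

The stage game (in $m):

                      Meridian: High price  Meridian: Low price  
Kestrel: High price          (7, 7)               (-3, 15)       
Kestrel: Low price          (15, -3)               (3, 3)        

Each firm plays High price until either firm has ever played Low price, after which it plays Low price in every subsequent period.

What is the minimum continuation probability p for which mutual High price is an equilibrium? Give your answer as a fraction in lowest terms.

Expected cooperation value is 7 + p·7 + p²·7 + … = 7/(1−p); deviation gives 15 + p·3/(1−p).
7 ≥ 15(1−p) + 3p ⇒ 12p ≥ 8 ⇒ p ≥ 8/12 = 2/3.

2/3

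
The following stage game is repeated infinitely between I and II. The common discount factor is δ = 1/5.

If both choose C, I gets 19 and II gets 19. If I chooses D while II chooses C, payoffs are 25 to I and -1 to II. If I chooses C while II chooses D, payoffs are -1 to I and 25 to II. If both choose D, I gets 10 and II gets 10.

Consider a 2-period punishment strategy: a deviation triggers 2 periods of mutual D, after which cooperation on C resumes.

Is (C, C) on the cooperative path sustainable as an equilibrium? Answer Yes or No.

No

Comparing payoff streams over the 3 periods until play realigns: cooperate → 19(1+δ+…+δ^2); deviate → 25 + 10(δ+…+δ^2).
Cooperation is sustained iff (19−10)(δ+…+δ^2) ≥ 25−19.
δ+…+δ^2 = 1/5·(1−(1/5)^2)/(1−1/5) = 0.2400, and (25−19)/(19−10) = 0.6667.
0.2400 < 0.6667, so cooperation is not sustainable.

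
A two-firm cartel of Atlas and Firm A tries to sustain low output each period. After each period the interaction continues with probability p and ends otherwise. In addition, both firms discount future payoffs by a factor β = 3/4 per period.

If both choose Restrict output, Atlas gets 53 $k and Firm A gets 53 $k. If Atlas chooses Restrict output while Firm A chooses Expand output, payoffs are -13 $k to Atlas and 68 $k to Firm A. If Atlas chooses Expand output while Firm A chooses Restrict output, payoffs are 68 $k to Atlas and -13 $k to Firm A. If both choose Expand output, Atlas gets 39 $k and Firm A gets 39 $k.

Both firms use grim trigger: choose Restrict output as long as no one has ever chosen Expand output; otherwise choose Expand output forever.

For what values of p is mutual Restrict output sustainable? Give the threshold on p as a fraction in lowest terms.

Expected continuation weight on next period's payoff is β·p = 3/4·p, which plays the role of the discount factor.
Cooperation requires 3/4·p ≥ (68−53)/(68−39) = 15/29, hence p ≥ 20/29.

20/29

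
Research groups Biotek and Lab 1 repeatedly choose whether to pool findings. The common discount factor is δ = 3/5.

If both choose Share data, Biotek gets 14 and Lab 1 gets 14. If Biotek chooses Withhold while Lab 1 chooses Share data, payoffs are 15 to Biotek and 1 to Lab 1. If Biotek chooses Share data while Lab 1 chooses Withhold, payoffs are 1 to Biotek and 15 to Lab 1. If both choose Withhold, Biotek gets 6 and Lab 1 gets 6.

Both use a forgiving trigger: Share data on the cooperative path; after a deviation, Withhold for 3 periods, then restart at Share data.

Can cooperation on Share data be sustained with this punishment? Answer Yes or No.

Yes

A one-shot deviation gives 15 now, then 6 for 3 periods, then back to 14.
Gain from deviating: (15−14) today; loss: (14−6) in each of the next 3 periods.
No-deviation condition: (14−6)(δ+…+δ^3) ≥ 15−14, i.e. δ+…+δ^3 ≥ 1/8.
At δ = 3/5: δ+…+δ^3 = 1.1760 ≥ 0.1250.
So cooperation is sustainable.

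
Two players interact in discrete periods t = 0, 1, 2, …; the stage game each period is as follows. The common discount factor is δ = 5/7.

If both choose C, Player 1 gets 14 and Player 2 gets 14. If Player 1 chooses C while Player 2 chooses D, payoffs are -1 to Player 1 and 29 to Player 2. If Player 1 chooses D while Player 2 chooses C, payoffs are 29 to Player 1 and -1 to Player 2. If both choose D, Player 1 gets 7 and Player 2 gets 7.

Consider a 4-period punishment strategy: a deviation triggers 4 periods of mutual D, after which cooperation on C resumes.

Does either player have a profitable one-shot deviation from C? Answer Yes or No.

Yes

IC: δ+…+δ^4 ≥ (29−14)/(14−7) = 15/7.
At δ = 5/7: partial sum = 1.8492 < 2.1429. Cooperation not sustainable.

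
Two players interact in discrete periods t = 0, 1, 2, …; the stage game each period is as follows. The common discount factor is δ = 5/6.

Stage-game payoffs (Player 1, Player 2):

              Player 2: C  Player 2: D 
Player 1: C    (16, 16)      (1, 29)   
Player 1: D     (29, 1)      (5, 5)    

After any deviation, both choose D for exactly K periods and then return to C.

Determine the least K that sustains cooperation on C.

No profitable deviation requires (16−5)(δ+…+δ^K) ≥ 29−16, i.e. δ+…+δ^K ≥ 13/11 ≈ 1.1818.
With δ = 5/6, the partial sums are K=1: 0.8333, K=2: 1.5278.
K = 2 is the first length at which the sum reaches 1.1818.

2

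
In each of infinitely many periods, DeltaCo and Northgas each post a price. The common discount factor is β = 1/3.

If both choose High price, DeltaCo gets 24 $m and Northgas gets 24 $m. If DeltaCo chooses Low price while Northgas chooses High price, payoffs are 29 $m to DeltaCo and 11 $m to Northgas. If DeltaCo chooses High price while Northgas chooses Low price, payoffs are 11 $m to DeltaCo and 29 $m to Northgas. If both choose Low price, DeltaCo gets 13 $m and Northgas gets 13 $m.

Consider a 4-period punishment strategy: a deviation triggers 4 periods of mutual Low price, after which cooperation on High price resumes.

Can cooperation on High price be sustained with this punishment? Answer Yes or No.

Yes

IC: β+…+β^4 ≥ (29−24)/(24−13) = 5/11.
At β = 1/3: partial sum = 0.4938 ≥ 0.4545. Cooperation sustainable.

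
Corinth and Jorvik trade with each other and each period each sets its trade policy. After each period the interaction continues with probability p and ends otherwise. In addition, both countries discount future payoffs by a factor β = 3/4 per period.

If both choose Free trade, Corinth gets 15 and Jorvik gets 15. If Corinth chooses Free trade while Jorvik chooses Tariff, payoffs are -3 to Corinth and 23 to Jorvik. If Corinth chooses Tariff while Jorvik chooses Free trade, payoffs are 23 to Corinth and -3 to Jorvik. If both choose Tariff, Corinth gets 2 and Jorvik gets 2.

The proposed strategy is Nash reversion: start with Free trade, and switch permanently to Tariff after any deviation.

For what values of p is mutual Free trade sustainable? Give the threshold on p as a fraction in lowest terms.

Expected continuation weight on next period's payoff is β·p = 3/4·p, which plays the role of the discount factor.
Cooperation requires 3/4·p ≥ (23−15)/(23−2) = 8/21, hence p ≥ 32/63.

32/63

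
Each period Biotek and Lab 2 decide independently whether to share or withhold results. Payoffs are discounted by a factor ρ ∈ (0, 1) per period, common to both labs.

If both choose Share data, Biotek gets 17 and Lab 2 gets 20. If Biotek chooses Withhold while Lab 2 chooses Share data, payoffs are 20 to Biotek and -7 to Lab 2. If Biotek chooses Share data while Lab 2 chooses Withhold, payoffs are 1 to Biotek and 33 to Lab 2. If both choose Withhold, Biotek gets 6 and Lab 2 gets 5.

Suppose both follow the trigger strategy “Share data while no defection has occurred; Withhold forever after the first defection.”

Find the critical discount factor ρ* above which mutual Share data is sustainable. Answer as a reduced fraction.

Biotek's threshold: (20−17)/(20−6) = 3/14.
Lab 2's threshold: (33−20)/(33−5) = 13/28.
3/14 < 13/28, so Lab 2 binds and ρ* = 13/28.

13/28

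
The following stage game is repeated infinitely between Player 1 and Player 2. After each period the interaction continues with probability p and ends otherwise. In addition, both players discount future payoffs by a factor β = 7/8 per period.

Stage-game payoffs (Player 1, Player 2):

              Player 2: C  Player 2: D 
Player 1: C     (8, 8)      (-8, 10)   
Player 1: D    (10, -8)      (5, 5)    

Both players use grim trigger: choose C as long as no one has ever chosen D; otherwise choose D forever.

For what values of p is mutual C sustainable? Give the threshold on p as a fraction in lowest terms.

Expected continuation weight on next period's payoff is β·p = 7/8·p, which plays the role of the discount factor.
Cooperation requires 7/8·p ≥ (10−8)/(10−5) = 2/5, hence p ≥ 16/35.

16/35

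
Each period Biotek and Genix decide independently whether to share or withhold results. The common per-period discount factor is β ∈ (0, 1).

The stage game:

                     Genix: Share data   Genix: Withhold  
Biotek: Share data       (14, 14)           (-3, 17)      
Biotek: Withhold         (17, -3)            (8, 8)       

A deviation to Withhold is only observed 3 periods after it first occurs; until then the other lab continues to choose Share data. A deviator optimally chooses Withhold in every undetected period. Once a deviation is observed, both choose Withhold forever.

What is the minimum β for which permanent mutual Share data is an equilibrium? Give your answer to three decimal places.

0.693

The best deviation is to choose Withhold for all 3 undetected periods, earning 17 each, then 8 forever once detected.
Deviation value: 17(1−β^3)/(1−β) + 8β^3/(1−β); cooperation value: 14/(1−β).
IC: 14 ≥ 17(1−β^3) + 8β^3 = 17 − 9β^3.
So β^3 ≥ 3/9 = 1/3, giving β ≥ (1/3)^(1/3) ≈ 0.693.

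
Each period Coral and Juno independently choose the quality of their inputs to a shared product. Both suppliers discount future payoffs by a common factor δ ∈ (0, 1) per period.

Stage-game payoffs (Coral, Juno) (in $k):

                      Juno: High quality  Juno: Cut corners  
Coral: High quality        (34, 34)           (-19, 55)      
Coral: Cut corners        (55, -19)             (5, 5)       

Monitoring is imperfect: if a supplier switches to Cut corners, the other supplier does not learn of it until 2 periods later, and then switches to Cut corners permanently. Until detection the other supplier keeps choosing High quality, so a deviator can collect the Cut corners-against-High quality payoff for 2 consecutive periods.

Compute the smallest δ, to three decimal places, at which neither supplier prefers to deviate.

0.648

The best deviation is to choose Cut corners for all 2 undetected periods, earning 55 each, then 5 forever once detected.
Deviation value: 55(1−δ^2)/(1−δ) + 5δ^2/(1−δ); cooperation value: 34/(1−δ).
IC: 34 ≥ 55(1−δ^2) + 5δ^2 = 55 − 50δ^2.
So δ^2 ≥ 21/50, giving δ ≥ (21/50)^(1/2) ≈ 0.648.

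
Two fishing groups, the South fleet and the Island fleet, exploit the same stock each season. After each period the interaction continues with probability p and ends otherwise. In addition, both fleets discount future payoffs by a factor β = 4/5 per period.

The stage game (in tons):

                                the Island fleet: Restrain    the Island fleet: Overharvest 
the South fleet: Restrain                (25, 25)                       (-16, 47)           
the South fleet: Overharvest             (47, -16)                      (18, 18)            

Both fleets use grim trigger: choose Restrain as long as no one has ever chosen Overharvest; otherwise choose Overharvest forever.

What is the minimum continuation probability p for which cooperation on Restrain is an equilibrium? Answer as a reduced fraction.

55/58

Expected continuation weight on next period's payoff is β·p = 4/5·p, which plays the role of the discount factor.
Cooperation requires 4/5·p ≥ (47−25)/(47−18) = 22/29, hence p ≥ 55/58.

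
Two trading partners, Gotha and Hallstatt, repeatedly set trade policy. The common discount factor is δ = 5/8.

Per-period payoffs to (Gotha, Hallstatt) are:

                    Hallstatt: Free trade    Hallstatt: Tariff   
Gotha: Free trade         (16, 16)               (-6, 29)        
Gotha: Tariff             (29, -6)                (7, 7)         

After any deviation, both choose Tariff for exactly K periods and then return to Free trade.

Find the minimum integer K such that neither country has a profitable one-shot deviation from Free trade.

Need Σ_{k=1}^{K} δ^k ≥ (29−16)/(16−7) = 1.4444 at δ = 5/8.
At K = 4 the sum is 1.4124 < 1.4444; at K = 5 it is 1.5077 ≥ 1.4444.
So the minimum punishment length is K = 5.

5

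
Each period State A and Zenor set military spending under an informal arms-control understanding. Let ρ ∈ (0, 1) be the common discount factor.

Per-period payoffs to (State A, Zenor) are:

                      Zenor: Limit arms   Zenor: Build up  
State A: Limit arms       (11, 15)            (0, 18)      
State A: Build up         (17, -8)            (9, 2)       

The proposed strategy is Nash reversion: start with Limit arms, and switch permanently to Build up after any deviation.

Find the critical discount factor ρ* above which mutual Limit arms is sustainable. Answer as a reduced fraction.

For State A: deviation gain 17−11 = 6, per-period punishment loss 11−9 = 2. IC gives ρ ≥ 6/8 = 3/4.
For Zenor: gain 3, loss 13 per period, so ρ ≥ 3/16.
The tighter constraint is State A's, so cooperation needs ρ ≥ 3/4.

3/4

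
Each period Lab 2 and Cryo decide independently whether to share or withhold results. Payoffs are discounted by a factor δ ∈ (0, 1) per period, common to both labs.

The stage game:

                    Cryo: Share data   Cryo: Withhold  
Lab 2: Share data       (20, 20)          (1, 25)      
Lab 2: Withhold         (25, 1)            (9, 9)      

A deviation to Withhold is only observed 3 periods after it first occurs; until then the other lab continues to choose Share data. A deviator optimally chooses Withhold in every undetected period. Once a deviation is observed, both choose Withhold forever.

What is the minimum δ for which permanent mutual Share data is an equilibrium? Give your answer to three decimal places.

0.679

The best deviation is to choose Withhold for all 3 undetected periods, earning 25 each, then 9 forever once detected.
Deviation value: 25(1−δ^3)/(1−δ) + 9δ^3/(1−δ); cooperation value: 20/(1−δ).
IC: 20 ≥ 25(1−δ^3) + 9δ^3 = 25 − 16δ^3.
So δ^3 ≥ 5/16, giving δ ≥ (5/16)^(1/3) ≈ 0.679.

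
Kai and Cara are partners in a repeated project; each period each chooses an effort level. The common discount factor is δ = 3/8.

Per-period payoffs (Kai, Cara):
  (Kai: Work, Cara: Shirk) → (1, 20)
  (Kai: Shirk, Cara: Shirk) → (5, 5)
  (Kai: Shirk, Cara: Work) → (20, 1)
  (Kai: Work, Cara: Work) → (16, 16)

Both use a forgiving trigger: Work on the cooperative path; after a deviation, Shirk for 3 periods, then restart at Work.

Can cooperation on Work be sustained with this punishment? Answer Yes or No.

Yes

A one-shot deviation gives 20 now, then 5 for 3 periods, then back to 16.
Gain from deviating: (20−16) today; loss: (16−5) in each of the next 3 periods.
No-deviation condition: (16−5)(δ+…+δ^3) ≥ 20−16, i.e. δ+…+δ^3 ≥ 4/11.
At δ = 3/8: δ+…+δ^3 = 0.5684 ≥ 0.3636.
So cooperation is sustainable.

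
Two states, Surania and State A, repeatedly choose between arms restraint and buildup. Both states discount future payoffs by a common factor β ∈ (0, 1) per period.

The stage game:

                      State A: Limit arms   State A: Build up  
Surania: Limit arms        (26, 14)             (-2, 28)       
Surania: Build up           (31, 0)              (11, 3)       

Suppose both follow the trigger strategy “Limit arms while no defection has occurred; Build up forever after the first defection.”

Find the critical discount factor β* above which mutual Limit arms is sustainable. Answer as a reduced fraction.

14/25

Surania's threshold: (31−26)/(31−11) = 1/4.
State A's threshold: (28−14)/(28−3) = 14/25.
1/4 < 14/25, so State A binds and β* = 14/25.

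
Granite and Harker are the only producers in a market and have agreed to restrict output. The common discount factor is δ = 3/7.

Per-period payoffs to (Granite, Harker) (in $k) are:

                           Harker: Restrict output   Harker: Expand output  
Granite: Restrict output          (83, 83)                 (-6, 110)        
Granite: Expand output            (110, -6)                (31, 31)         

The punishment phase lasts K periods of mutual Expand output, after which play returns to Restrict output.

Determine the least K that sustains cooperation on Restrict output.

2

Need Σ_{k=1}^{K} δ^k ≥ (110−83)/(83−31) = 0.5192 at δ = 3/7.
At K = 1 the sum is 0.4286 < 0.5192; at K = 2 it is 0.6122 ≥ 0.5192.
So the minimum punishment length is K = 2.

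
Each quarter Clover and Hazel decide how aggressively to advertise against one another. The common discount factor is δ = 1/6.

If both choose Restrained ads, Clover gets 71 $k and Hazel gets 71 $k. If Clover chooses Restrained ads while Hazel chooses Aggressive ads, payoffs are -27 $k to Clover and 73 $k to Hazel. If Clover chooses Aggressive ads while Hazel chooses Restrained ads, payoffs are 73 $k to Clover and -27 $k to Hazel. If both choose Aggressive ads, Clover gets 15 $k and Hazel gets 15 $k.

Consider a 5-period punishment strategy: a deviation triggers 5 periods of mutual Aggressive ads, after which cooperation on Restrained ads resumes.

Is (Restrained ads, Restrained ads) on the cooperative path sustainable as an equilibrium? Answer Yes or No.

IC: δ+…+δ^5 ≥ (73−71)/(71−15) = 1/28.
At δ = 1/6: partial sum = 0.2000 ≥ 0.0357. Cooperation sustainable.

Yes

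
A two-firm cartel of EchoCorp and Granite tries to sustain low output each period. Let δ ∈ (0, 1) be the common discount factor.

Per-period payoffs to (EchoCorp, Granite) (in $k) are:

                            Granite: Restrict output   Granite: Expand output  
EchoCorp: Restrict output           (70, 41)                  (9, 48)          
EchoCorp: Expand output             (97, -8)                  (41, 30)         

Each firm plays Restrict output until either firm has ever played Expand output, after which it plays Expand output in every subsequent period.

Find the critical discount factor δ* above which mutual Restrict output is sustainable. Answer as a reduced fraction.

For EchoCorp: deviation gain 97−70 = 27, per-period punishment loss 70−41 = 29. IC gives δ ≥ 27/56.
For Granite: gain 7, loss 11 per period, so δ ≥ 7/18.
The tighter constraint is EchoCorp's, so cooperation needs δ ≥ 27/56.

27/56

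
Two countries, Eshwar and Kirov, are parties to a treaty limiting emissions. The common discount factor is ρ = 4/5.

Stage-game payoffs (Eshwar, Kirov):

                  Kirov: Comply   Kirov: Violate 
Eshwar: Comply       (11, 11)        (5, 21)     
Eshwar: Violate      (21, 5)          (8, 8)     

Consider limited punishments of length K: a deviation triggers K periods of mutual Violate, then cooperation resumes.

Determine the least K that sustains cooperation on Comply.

9

IC: ρ(1−ρ^K)/(1−ρ) ≥ (21−11)/(11−8) = 10/3.
With ρ = 4/5: need 1 − ρ^K ≥ 10/3·(1−4/5)/(4/5), i.e. ρ^K ≤ 0.1667.
Since (4/5)^8 = 0.1678 and (4/5)^9 = 0.1342, the smallest such K is 9.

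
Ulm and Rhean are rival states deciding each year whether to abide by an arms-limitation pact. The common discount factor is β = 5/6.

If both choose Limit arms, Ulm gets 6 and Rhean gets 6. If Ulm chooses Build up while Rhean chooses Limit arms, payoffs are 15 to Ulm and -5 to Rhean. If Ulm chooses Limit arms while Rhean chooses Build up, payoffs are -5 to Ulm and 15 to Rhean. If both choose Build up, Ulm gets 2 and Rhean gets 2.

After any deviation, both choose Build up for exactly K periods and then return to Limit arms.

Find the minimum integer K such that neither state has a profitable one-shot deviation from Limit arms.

4

Need Σ_{k=1}^{K} β^k ≥ (15−6)/(6−2) = 2.2500 at β = 5/6.
At K = 3 the sum is 2.1065 < 2.2500; at K = 4 it is 2.5887 ≥ 2.2500.
So the minimum punishment length is K = 4.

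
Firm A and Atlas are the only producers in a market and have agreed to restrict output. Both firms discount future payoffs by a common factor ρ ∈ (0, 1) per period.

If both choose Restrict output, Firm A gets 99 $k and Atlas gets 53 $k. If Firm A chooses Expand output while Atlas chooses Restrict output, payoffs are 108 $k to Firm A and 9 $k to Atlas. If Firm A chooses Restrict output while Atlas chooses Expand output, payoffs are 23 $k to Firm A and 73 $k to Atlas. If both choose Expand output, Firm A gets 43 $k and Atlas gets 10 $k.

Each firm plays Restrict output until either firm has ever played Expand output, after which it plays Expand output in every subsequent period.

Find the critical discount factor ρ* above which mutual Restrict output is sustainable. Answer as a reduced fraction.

20/63

Firm A: cooperation gives 99 each period; deviation gives 108 once then 43 forever.
  99/(1−ρ) ≥ 108 + 43ρ/(1−ρ) ⇒ ρ ≥ 9/65.
Atlas: cooperation gives 53 each period; deviation gives 73 once then 10 forever.
  ρ ≥ 20/63.
Both must hold, so the binding constraint is Atlas's: ρ ≥ 20/63.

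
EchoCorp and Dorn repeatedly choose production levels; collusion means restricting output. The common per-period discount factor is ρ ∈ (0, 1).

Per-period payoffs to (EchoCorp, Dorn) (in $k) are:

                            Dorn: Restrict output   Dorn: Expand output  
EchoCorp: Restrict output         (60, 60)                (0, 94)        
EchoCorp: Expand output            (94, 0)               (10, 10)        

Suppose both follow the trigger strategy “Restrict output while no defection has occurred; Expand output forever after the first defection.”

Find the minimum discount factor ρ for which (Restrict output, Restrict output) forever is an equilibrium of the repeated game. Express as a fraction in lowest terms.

17/42

Cooperation forever yields 60 each period: 60/(1−ρ).
Deviating yields 94 once, then 10 forever: 94 + 10ρ/(1−ρ).
No profitable deviation requires 60/(1−ρ) ≥ 94 + 10ρ/(1−ρ).
Multiplying by (1−ρ): 60 ≥ 94(1−ρ) + 10ρ = 94 − 84ρ.
So 84ρ ≥ 34, i.e. ρ ≥ 34/84 = 17/42.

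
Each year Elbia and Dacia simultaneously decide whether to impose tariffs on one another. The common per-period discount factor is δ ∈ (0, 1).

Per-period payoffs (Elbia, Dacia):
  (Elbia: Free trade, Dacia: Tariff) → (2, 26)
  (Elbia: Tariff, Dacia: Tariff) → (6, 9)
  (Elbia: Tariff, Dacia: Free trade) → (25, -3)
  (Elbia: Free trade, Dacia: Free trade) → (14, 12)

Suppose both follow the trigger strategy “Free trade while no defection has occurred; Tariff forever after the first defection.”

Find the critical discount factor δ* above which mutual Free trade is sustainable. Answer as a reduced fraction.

Elbia's threshold: (25−14)/(25−6) = 11/19.
Dacia's threshold: (26−12)/(26−9) = 14/17.
11/19 < 14/17, so Dacia binds and δ* = 14/17.

14/17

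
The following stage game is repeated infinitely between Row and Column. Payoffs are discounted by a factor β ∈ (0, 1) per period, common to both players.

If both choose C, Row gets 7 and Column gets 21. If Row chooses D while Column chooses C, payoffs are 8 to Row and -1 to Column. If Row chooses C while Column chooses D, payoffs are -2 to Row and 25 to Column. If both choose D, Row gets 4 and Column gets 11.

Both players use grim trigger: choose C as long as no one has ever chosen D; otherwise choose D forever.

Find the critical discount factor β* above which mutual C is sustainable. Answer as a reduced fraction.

For Row: deviation gain 8−7 = 1, per-period punishment loss 7−4 = 3. IC gives β ≥ 1/4.
For Column: gain 4, loss 10 per period, so β ≥ 4/14 = 2/7.
The tighter constraint is Column's, so cooperation needs β ≥ 2/7.

2/7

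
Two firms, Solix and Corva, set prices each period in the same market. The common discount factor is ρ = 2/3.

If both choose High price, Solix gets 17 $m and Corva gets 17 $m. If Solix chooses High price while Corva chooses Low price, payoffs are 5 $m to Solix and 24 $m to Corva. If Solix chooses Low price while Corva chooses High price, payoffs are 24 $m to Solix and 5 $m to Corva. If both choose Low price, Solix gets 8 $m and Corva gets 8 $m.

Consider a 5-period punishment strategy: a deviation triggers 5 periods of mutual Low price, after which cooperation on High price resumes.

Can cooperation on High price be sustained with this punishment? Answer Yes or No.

Comparing payoff streams over the 6 periods until play realigns: cooperate → 17(1+ρ+…+ρ^5); deviate → 24 + 8(ρ+…+ρ^5).
Cooperation is sustained iff (17−8)(ρ+…+ρ^5) ≥ 24−17.
ρ+…+ρ^5 = 2/3·(1−(2/3)^5)/(1−2/3) = 1.7366, and (24−17)/(17−8) = 0.7778.
1.7366 ≥ 0.7778, so cooperation is sustainable.

Yes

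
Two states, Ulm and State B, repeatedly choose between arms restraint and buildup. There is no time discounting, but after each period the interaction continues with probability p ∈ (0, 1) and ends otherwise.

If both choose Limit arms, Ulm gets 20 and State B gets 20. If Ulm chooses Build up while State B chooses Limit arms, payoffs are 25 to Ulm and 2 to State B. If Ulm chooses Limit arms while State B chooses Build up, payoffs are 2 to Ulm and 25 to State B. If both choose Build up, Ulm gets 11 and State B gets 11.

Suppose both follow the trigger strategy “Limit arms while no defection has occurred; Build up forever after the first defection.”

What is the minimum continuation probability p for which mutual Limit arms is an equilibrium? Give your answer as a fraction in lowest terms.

5/14

With no time discounting, the continuation probability p plays the role of the discount factor.
Grim-trigger IC: 20/(1−p) ≥ 25 + 11p/(1−p) ⇒ p ≥ (25−20)/(25−11) = 5/14.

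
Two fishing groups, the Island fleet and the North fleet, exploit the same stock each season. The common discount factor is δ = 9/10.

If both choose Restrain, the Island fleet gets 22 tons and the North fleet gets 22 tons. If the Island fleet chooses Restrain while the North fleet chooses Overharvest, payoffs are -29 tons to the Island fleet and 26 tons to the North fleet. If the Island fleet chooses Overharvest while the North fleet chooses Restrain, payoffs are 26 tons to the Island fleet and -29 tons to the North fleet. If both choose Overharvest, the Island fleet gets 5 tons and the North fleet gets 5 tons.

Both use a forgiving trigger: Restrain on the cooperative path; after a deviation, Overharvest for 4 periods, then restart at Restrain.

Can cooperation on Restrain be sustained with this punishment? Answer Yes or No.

IC: δ+…+δ^4 ≥ (26−22)/(22−5) = 4/17.
At δ = 9/10: partial sum = 3.0951 ≥ 0.2353. Cooperation sustainable.

Yes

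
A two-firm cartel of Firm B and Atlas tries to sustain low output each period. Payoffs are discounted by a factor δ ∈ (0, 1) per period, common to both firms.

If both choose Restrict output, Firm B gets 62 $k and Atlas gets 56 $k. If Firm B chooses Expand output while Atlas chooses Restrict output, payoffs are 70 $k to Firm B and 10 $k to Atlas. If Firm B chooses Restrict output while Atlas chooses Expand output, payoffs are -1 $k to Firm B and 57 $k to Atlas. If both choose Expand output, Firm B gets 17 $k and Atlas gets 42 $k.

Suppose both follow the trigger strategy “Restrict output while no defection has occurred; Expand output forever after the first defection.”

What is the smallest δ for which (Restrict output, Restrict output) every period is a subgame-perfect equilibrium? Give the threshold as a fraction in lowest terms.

Firm B: cooperation gives 62 each period; deviation gives 70 once then 17 forever.
  62/(1−δ) ≥ 70 + 17δ/(1−δ) ⇒ δ ≥ 8/53.
Atlas: cooperation gives 56 each period; deviation gives 57 once then 42 forever.
  δ ≥ 1/15.
Both must hold, so the binding constraint is Firm B's: δ ≥ 8/53.

8/53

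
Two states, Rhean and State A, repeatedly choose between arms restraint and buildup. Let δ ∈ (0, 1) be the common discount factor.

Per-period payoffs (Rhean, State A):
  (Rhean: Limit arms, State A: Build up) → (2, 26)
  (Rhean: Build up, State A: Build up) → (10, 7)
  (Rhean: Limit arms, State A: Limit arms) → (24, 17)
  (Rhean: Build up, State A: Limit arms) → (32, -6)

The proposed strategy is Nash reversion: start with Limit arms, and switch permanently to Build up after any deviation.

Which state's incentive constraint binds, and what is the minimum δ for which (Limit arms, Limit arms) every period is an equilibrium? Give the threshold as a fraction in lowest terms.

State A; δ ≥ 9/19

Rhean: cooperation gives 24 each period; deviation gives 32 once then 10 forever.
  24/(1−δ) ≥ 32 + 10δ/(1−δ) ⇒ δ ≥ 8/22 = 4/11.
State A: cooperation gives 17 each period; deviation gives 26 once then 7 forever.
  δ ≥ 9/19.
Both must hold, so the binding constraint is State A's: δ ≥ 9/19.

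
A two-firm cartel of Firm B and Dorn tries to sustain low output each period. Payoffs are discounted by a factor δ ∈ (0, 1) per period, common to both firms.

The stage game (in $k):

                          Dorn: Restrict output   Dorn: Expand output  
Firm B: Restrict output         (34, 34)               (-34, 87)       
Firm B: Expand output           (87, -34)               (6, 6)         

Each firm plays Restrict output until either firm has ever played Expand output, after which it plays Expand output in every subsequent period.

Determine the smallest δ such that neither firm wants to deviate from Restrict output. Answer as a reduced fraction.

53/81

Under grim trigger the critical discount factor is (T−C)/(T−P) with T = 87, C = 34, P = 6.
δ* = (87−34)/(87−6) = 53/81.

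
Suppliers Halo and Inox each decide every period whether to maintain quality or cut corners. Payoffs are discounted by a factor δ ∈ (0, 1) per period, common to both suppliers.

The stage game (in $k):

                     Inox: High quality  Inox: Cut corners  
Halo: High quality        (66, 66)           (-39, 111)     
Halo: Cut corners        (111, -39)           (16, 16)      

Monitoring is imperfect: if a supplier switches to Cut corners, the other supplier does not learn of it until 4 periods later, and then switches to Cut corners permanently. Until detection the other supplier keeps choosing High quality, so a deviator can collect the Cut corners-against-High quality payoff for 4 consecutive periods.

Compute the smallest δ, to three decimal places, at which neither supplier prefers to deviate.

A deviator earns 111 for 4 periods, then 16 forever; cooperating earns 66 forever. Multiplying the IC by (1−δ):
66 ≥ 111(1−δ^4) + 16δ^4, so 95·δ^4 ≥ 45 and δ^4 ≥ 9/19.
δ ≥ (9/19)^(1/4) ≈ 0.830.

0.830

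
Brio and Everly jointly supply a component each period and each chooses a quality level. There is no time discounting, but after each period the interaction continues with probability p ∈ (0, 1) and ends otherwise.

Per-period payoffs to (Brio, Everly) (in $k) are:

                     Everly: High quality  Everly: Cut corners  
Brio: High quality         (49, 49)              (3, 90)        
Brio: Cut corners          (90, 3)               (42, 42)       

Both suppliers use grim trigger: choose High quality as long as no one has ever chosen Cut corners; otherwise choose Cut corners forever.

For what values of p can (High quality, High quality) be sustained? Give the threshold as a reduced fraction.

With no time discounting, the continuation probability p plays the role of the discount factor.
Grim-trigger IC: 49/(1−p) ≥ 90 + 42p/(1−p) ⇒ p ≥ (90−49)/(90−42) = 41/48.

41/48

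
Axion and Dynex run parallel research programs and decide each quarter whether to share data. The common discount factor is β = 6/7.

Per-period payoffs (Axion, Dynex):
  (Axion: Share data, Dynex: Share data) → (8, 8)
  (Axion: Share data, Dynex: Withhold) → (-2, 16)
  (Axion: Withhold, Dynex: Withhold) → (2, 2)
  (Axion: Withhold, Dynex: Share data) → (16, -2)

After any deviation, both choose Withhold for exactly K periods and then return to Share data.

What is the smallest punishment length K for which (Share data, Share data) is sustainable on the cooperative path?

2

No profitable deviation requires (8−2)(β+…+β^K) ≥ 16−8, i.e. β+…+β^K ≥ 4/3 ≈ 1.3333.
With β = 6/7, the partial sums are K=1: 0.8571, K=2: 1.5918.
K = 2 is the first length at which the sum reaches 1.3333.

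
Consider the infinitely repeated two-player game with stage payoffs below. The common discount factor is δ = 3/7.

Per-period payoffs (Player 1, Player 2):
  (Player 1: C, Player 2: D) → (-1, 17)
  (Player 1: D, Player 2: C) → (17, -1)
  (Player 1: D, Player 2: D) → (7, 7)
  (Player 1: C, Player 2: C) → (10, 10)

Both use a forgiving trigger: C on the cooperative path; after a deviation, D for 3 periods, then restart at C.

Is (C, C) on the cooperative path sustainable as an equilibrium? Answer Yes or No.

IC: δ+…+δ^3 ≥ (17−10)/(10−7) = 7/3.
At δ = 3/7: partial sum = 0.6910 < 2.3333. Cooperation not sustainable.

No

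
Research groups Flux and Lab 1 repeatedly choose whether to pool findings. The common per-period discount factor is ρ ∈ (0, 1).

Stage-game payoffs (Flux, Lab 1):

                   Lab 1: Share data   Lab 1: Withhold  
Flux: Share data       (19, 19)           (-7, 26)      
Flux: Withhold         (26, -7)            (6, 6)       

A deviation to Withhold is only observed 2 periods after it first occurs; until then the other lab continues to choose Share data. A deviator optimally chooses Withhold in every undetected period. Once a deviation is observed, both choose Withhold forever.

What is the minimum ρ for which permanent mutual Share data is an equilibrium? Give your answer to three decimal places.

The best deviation is to choose Withhold for all 2 undetected periods, earning 26 each, then 6 forever once detected.
Deviation value: 26(1−ρ^2)/(1−ρ) + 6ρ^2/(1−ρ); cooperation value: 19/(1−ρ).
IC: 19 ≥ 26(1−ρ^2) + 6ρ^2 = 26 − 20ρ^2.
So ρ^2 ≥ 7/20, giving ρ ≥ (7/20)^(1/2) ≈ 0.592.

0.592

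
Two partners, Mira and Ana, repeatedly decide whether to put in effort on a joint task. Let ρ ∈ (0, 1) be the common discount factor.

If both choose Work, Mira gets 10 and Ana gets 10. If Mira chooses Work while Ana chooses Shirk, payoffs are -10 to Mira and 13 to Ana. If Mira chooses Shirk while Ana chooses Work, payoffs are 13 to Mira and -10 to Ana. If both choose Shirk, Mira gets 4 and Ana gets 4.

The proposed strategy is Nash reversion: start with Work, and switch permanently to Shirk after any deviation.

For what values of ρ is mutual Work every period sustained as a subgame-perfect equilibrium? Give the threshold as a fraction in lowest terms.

Cooperation forever yields 10 each period: 10/(1−ρ).
Deviating yields 13 once, then 4 forever: 13 + 4ρ/(1−ρ).
No profitable deviation requires 10/(1−ρ) ≥ 13 + 4ρ/(1−ρ).
Multiplying by (1−ρ): 10 ≥ 13(1−ρ) + 4ρ = 13 − 9ρ.
So 9ρ ≥ 3, i.e. ρ ≥ 3/9 = 1/3.

1/3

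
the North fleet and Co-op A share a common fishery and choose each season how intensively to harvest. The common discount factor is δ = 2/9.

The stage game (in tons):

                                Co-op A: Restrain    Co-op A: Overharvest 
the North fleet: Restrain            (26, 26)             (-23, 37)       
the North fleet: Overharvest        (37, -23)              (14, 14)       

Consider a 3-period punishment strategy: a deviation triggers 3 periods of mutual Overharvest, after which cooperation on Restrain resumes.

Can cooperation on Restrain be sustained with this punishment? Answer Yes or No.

A one-shot deviation gives 37 now, then 14 for 3 periods, then back to 26.
Gain from deviating: (37−26) today; loss: (26−14) in each of the next 3 periods.
No-deviation condition: (26−14)(δ+…+δ^3) ≥ 37−26, i.e. δ+…+δ^3 ≥ 11/12.
At δ = 2/9: δ+…+δ^3 = 0.2826 < 0.9167.
So cooperation is not sustainable.

No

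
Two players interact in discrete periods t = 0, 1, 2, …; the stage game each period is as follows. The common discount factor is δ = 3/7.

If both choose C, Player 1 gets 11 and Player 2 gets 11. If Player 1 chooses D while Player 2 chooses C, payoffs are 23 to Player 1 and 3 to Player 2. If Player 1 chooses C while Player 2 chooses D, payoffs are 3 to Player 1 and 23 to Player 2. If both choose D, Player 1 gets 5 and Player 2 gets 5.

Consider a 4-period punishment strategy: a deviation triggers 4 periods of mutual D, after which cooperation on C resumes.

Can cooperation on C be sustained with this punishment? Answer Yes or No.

No

A one-shot deviation gives 23 now, then 5 for 4 periods, then back to 11.
Gain from deviating: (23−11) today; loss: (11−5) in each of the next 4 periods.
No-deviation condition: (11−5)(δ+…+δ^4) ≥ 23−11, i.e. δ+…+δ^4 ≥ 2.
At δ = 3/7: δ+…+δ^4 = 0.7247 < 2.0000.
So cooperation is not sustainable.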